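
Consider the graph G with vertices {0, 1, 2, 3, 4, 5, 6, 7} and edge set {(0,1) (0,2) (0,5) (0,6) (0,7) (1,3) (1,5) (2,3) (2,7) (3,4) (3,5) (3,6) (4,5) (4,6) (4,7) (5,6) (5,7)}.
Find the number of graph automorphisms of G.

The degree sequence is [5, 3, 3, 5, 4, 6, 4, 4]. Checking the degree-preserving permutations of the vertex set shows that none except the identity preserves every edge, so Aut(G) is trivial.

1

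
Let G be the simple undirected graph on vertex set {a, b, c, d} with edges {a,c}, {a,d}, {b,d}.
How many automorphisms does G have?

The degree sequence is [2, 1, 1, 2]; the two degree-1 vertices b and c are the ends of a path, so G = P_4. A path has exactly one nontrivial symmetry — reversal — giving Aut(G) of order 2.

2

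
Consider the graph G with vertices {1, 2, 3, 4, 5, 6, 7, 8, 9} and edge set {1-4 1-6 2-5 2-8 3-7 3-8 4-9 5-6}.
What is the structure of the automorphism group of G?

C_2

The degree sequence is [2, 2, 2, 2, 2, 2, 1, 2, 1]; the two degree-1 vertices 7 and 9 are the ends of a path, so G = P_9. The only nontrivial automorphism of a path is the end-to-end reflection, so Aut(G) ≅ Z_2.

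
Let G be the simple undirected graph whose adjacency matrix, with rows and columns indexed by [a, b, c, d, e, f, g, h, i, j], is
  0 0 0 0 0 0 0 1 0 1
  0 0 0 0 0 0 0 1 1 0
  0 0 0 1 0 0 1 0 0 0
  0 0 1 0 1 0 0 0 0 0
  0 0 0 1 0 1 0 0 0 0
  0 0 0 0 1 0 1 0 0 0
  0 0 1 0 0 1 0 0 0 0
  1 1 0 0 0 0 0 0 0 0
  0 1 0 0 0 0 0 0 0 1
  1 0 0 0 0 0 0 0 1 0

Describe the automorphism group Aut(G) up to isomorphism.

G has two connected components, {a, b, h, i, j} and {c, d, e, f, g}; each is 2-regular, so G = C_5 ⊔ C_5. Aut of a disjoint union of two copies of C_5 is the wreath product D_5 ≀ Z_2, of order 2·10² = 200.

(D_5 × D_5) ⋊ Z_2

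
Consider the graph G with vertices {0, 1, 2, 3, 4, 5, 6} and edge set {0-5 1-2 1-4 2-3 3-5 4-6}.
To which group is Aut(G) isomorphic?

Z_2

The degree sequence is [1, 2, 2, 2, 2, 2, 1]; the two degree-1 vertices 0 and 6 are the ends of a path, so G = P_7. A path has exactly one nontrivial symmetry — reversal — giving Aut(G) of order 2.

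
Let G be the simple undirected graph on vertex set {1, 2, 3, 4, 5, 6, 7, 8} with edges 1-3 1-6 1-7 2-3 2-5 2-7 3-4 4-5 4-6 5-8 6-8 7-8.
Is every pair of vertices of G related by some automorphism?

G is 3-regular and bipartite on 2^3 = 8 vertices with girth 4; it is the hypercube graph Q_3. The symmetry group of the 3-cube is the hyperoctahedral group B_3 = Z_2 ≀ S_3, of order 2^3·3! = 48. Under this action every vertex can be carried to every other, so G is vertex-transitive.

Yes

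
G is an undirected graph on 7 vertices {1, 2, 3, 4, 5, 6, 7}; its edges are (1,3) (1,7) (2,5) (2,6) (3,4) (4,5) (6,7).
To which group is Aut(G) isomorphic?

the dihedral group of order 14

Every vertex has degree 2 and the graph is connected, so G is the 7-cycle C_7. C_7 has 7 rotations and 7 reflections, so Aut(C_7) ≅ D_7 of order 14.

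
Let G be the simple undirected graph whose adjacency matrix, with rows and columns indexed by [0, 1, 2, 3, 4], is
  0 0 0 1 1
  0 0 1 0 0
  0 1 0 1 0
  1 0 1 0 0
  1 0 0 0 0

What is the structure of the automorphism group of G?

the cyclic group of order 2

The degree sequence is [2, 1, 2, 2, 1]; the two degree-1 vertices 1 and 4 are the ends of a path, so G = P_5. A path has exactly one nontrivial symmetry — reversal — giving Aut(G) of order 2.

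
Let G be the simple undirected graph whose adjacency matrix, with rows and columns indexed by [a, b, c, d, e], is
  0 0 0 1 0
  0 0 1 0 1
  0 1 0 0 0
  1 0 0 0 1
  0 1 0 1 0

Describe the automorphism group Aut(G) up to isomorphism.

C_2

The degree sequence is [1, 2, 1, 2, 2]; the two degree-1 vertices a and c are the ends of a path, so G = P_5. The only nontrivial automorphism of a path is the end-to-end reflection, so Aut(G) ≅ Z_2.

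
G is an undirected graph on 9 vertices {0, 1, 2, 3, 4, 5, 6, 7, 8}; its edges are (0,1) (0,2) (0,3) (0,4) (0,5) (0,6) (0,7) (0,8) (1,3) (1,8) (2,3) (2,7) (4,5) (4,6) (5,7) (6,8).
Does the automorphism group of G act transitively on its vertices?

No

Vertex 0 is the only vertex of degree 8, so every automorphism fixes it; G is not vertex-transitive.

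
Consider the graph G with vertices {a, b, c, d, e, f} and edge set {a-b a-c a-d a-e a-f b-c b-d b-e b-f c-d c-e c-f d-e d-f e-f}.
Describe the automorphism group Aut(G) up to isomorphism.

the symmetric group on 6 letters

Every vertex has degree 5, so G is the complete graph K_6. Any permutation of the 6 vertices preserves K_6, so Aut(K_6) = S_6 of order 6! = 720.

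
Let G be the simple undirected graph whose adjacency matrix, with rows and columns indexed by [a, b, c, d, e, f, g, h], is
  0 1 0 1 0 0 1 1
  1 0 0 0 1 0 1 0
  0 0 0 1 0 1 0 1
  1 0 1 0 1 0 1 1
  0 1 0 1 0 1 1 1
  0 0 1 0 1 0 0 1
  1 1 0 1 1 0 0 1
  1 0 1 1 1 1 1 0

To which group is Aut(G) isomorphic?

The degree sequence is [4, 3, 3, 5, 5, 3, 5, 6]. Checking the degree-preserving permutations of the vertex set shows that none except the identity preserves every edge, so Aut(G) is trivial.

the trivial group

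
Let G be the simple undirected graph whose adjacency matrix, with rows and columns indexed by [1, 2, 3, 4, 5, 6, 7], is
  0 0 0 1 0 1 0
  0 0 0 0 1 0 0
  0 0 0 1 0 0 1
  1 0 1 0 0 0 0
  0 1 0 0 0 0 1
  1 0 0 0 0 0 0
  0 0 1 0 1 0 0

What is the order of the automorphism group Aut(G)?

2

The degree sequence is [2, 1, 2, 2, 2, 1, 2]; the two degree-1 vertices 2 and 6 are the ends of a path, so G = P_7. The only nontrivial automorphism of a path is the end-to-end reflection, so Aut(G) ≅ Z_2.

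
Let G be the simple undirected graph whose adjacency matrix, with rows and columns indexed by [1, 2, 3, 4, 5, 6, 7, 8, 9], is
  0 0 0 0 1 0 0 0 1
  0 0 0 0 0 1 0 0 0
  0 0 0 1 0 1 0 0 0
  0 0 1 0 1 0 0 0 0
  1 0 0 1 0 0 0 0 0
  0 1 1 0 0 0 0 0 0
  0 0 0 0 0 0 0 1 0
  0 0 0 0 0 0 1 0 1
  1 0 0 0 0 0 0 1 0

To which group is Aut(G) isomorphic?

Z_2

The degree sequence is [2, 1, 2, 2, 2, 2, 1, 2, 2]; the two degree-1 vertices 2 and 7 are the ends of a path, so G = P_9. A path has exactly one nontrivial symmetry — reversal — giving Aut(G) of order 2.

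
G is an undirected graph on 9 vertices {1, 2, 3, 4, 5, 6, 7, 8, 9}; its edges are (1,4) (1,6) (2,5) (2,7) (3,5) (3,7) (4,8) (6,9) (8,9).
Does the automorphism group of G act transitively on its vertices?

G has two connected components, {1, 4, 6, 8, 9} and {2, 3, 5, 7}; each is 2-regular, so G = C_5 ⊔ C_4. The orbit of 1 under Aut(G) is {1, 4, 6, 8, 9}, which does not contain 2, so G is not vertex-transitive.

No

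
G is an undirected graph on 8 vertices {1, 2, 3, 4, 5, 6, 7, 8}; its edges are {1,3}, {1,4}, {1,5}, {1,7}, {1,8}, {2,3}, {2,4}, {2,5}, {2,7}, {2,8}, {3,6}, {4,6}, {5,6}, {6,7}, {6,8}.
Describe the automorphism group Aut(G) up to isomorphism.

The vertices split by degree into {1, 2, 6} (degree 5) and {3, 4, 5, 7, 8} (degree 3); every edge runs between the two parts, so G is the complete bipartite graph K_{3,5}. Automorphisms preserve the bipartition setwise (since the parts differ in size) and act as S_5 × S_3 within it; |Aut| = 720.

S_5 × S_3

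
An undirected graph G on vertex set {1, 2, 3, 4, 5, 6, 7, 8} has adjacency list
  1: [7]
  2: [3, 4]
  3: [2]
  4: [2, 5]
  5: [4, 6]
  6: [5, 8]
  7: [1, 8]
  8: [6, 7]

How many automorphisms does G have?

2

The degree sequence is [1, 2, 1, 2, 2, 2, 2, 2]; the two degree-1 vertices 1 and 3 are the ends of a path, so G = P_8. The only nontrivial automorphism of a path is the end-to-end reflection, so Aut(G) ≅ Z_2.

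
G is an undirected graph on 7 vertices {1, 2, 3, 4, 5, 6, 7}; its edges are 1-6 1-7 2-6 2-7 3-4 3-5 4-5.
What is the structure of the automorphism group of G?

D_4 × D_3

G has two connected components, {1, 2, 6, 7} and {3, 4, 5}; each is 2-regular, so G = C_4 ⊔ C_3. The components are non-isomorphic (different sizes), so Aut(G) = Aut(C_4) × Aut(C_3) = D_4 × D_3 of order 8·6 = 48.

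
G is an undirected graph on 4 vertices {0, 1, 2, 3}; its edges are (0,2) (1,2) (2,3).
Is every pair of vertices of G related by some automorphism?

Vertex 2 is the only vertex of degree 3, so every automorphism fixes it; G is not vertex-transitive.

No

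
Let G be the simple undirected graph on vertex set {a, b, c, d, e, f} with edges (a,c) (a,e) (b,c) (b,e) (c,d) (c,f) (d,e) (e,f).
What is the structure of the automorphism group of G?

The vertices split by degree into {c, e} (degree 4) and {a, b, d, f} (degree 2); every edge runs between the two parts, so G is the complete bipartite graph K_{2,4}. Automorphisms preserve the bipartition setwise (since the parts differ in size) and act as S_4 × S_2 within it; |Aut| = 48.

S_4 × S_2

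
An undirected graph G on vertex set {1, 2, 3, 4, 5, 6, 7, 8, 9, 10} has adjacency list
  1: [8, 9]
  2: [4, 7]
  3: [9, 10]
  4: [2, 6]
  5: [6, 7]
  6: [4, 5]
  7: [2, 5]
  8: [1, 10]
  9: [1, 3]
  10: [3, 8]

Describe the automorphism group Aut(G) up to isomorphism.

G has two connected components, {2, 4, 5, 6, 7} and {1, 3, 8, 9, 10}; each is 2-regular, so G = C_5 ⊔ C_5. Aut of a disjoint union of two copies of C_5 is the wreath product D_5 ≀ Z_2, of order 2·10² = 200.

D_5 ≀ Z_2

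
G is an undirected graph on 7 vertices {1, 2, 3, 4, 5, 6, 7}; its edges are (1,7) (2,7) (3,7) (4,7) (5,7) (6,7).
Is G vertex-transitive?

No

Vertex 7 is the only vertex of degree 6, so every automorphism fixes it; G is not vertex-transitive.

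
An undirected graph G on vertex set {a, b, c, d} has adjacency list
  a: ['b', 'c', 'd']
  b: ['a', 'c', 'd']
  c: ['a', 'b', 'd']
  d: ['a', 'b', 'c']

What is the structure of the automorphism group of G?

the symmetric group on 4 letters

Every vertex has degree 3, so G is the complete graph K_4. Every bijection on the vertex set is an automorphism of K_4; hence Aut(K_4) ≅ S_4, order 24.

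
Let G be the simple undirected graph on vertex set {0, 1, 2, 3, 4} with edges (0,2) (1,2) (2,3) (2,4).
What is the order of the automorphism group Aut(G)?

24

Vertex 2 has degree 4 and every other vertex has degree 1, so G is the star K_{1,4} with centre 2. The 4 leaves are pairwise interchangeable while the centre is fixed, giving Aut(G) = S_4.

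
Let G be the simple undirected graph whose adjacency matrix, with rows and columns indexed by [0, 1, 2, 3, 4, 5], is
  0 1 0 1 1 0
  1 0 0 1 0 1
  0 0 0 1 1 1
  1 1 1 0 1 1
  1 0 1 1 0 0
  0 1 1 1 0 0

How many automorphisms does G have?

10

Vertex 3 is the unique vertex of degree 5; the remaining 5 vertices each have degree 3 and induce a cycle, so G is the wheel on 6 vertices with hub 3. With the hub fixed, the remaining symmetry is that of the rim cycle C_5, giving the dihedral group D_5.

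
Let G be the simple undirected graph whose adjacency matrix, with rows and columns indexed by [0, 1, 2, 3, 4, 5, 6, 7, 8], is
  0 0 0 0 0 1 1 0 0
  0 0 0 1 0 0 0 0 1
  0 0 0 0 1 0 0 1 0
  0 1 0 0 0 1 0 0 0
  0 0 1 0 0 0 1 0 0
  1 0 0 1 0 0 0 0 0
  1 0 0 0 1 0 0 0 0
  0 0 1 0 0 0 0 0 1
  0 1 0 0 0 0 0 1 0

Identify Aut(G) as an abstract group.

G is 2-regular and connected on 9 vertices, i.e. the cycle C_9. The automorphisms of the 9-cycle are exactly the symmetries of a regular 9-gon: the dihedral group D_9, |D_9| = 18.

D_9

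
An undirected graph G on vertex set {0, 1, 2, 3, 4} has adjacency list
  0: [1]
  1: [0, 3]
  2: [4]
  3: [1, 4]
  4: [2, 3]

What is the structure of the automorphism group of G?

The degree sequence is [1, 2, 1, 2, 2]; the two degree-1 vertices 0 and 2 are the ends of a path, so G = P_5. The only nontrivial automorphism of a path is the end-to-end reflection, so Aut(G) ≅ Z_2.

the cyclic group of order 2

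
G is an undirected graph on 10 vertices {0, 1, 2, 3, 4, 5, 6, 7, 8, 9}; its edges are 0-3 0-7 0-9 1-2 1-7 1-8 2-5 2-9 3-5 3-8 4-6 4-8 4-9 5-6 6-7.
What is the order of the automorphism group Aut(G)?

G is 3-regular on 10 vertices with no triangles and no 4-cycles (girth 5): this is the Petersen graph. It is a classical fact that the Petersen graph has automorphism group S_5 (order 120), arising from its description as the Kneser graph K(5,2).

120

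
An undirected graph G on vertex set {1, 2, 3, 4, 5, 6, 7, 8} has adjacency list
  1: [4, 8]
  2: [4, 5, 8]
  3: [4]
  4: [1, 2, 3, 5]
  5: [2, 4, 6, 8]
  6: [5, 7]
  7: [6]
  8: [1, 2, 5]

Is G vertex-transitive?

No

Automorphisms preserve degree, but G has vertices of degree 1 and vertices of degree 4; no automorphism maps one to the other, so G is not vertex-transitive.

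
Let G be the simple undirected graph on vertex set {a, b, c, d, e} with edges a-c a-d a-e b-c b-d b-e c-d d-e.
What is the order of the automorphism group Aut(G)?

8

Vertex d is the unique vertex of degree 4; the remaining 4 vertices each have degree 3 and induce a cycle, so G is the wheel on 5 vertices with hub d. With the hub fixed, the remaining symmetry is that of the rim cycle C_4, giving the dihedral group D_4.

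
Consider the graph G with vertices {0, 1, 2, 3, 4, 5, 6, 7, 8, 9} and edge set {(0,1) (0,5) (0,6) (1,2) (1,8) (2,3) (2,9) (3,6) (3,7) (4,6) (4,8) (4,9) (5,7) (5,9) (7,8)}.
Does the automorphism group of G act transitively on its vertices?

Yes

G is 3-regular on 10 vertices with no triangles and no 4-cycles (girth 5): this is the Petersen graph. Viewing the Petersen graph as the Kneser graph K(5,2) — vertices are 2-subsets of {1,…,5}, edges join disjoint pairs — its automorphisms are exactly the permutations of the 5-element set, so Aut ≅ S_5 of order 120. Under this action every vertex can be carried to every other, so G is vertex-transitive.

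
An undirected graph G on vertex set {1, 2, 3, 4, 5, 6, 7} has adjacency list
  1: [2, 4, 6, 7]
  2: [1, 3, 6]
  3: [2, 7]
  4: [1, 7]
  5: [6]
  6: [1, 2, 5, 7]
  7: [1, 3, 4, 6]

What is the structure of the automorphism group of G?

{e}

Degrees alone do not determine every vertex (e.g. 1 and 6 both have degree 4), but their neighbour-degree multisets differ: N(1) has degrees [2, 3, 4, 4] while N(6) has degrees [1, 3, 4, 4]. Repeating this refinement separates all vertices, so the only automorphism is the identity.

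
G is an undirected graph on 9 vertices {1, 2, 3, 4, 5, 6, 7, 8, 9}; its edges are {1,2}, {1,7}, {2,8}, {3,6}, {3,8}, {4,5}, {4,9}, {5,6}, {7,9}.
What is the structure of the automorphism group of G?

G is 2-regular and connected on 9 vertices, i.e. the cycle C_9. C_9 has 9 rotations and 9 reflections, so Aut(C_9) ≅ D_9 of order 18.

the dihedral group of order 18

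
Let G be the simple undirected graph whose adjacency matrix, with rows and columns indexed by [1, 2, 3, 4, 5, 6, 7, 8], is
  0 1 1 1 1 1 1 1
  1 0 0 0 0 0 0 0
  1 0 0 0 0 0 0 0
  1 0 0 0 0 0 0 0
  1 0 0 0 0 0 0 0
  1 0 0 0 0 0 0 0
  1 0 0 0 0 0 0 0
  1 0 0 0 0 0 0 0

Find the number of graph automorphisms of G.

5040

Vertex 1 has degree 7 and every other vertex has degree 1, so G is the star K_{1,7} with centre 1. The 7 leaves are pairwise interchangeable while the centre is fixed, giving Aut(G) = S_7.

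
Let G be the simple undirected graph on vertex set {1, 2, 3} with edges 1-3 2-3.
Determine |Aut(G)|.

2

The degree sequence is [1, 1, 2]; the two degree-1 vertices 1 and 2 are the ends of a path, so G = P_3. A path has exactly one nontrivial symmetry — reversal — giving Aut(G) of order 2.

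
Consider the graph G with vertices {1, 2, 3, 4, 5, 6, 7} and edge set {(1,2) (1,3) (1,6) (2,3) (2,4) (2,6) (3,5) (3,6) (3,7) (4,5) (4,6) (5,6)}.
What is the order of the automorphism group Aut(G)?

1

Degrees alone do not determine every vertex (e.g. 1 and 4 both have degree 3), but their neighbour-degree multisets differ: N(1) has degrees [4, 5, 5] while N(4) has degrees [3, 4, 5]. Repeating this refinement separates all vertices, so the only automorphism is the identity.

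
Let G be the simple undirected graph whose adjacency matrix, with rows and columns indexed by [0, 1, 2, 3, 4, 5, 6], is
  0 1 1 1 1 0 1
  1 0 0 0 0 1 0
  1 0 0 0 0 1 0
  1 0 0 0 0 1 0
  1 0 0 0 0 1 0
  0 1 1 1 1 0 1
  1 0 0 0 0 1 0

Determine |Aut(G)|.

The vertices split by degree into {0, 5} (degree 5) and {1, 2, 3, 4, 6} (degree 2); every edge runs between the two parts, so G is the complete bipartite graph K_{2,5}. The parts have unequal sizes, so no automorphism swaps them; each part is permuted independently, giving S_2 × S_5 of order 2!·5! = 240.

240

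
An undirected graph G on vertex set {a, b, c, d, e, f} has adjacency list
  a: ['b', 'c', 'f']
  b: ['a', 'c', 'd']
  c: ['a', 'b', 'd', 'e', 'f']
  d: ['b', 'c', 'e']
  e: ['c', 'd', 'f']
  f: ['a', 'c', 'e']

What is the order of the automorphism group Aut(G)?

Vertex c is the unique vertex of degree 5; the remaining 5 vertices each have degree 3 and induce a cycle, so G is the wheel on 6 vertices with hub c. Every automorphism fixes the hub and acts on the rim 5-cycle, so Aut(G) ≅ Aut(C_5) = D_5 of order 10.

10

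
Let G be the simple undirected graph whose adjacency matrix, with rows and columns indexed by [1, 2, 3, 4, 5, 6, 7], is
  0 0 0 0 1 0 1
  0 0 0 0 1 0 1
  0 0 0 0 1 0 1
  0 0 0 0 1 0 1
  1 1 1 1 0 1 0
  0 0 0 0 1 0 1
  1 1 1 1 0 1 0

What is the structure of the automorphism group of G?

S_5 × S_2

The vertices split by degree into {5, 7} (degree 5) and {1, 2, 3, 4, 6} (degree 2); every edge runs between the two parts, so G is the complete bipartite graph K_{2,5}. The parts have unequal sizes, so no automorphism swaps them; each part is permuted independently, giving S_5 × S_2 of order 5!·2! = 240.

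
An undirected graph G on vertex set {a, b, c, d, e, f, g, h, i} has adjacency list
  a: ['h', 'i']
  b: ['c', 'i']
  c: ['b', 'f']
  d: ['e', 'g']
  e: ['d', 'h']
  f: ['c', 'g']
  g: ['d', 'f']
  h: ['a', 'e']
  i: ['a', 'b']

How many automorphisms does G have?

Every vertex has degree 2 and the graph is connected, so G is the 9-cycle C_9. The automorphisms of the 9-cycle are exactly the symmetries of a regular 9-gon: the dihedral group D_9, |D_9| = 18.

18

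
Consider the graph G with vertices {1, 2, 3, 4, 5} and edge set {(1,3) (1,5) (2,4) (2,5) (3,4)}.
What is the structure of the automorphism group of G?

G is 2-regular and connected on 5 vertices, i.e. the cycle C_5. The automorphisms of the 5-cycle are exactly the symmetries of a regular 5-gon: the dihedral group D_5, |D_5| = 10.

D_5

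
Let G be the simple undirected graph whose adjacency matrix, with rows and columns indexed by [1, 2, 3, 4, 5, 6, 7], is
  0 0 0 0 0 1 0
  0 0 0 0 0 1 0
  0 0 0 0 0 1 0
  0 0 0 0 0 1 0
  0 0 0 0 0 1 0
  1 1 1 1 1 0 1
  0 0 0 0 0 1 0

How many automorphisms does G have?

Vertex 6 has degree 6 and every other vertex has degree 1, so G is the star K_{1,6} with centre 6. Any automorphism fixes the centre and permutes the 6 leaves freely, so Aut(G) ≅ S_6 of order 6! = 720.

720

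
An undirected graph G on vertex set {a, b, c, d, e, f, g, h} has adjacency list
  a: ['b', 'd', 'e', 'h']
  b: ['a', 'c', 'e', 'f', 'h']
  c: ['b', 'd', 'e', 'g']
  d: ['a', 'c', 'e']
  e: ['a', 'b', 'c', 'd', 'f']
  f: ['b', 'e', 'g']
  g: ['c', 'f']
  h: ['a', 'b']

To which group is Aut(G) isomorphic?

the trivial group

The degree sequence is [4, 5, 4, 3, 5, 3, 2, 2]. Checking the degree-preserving permutations of the vertex set shows that none except the identity preserves every edge, so Aut(G) is trivial.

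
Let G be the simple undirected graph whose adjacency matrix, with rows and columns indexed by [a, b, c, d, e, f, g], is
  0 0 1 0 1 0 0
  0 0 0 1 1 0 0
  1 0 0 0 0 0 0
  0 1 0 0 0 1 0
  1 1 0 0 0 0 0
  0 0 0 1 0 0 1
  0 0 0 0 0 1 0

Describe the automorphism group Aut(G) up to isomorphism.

The degree sequence is [2, 2, 1, 2, 2, 2, 1]; the two degree-1 vertices c and g are the ends of a path, so G = P_7. The only nontrivial automorphism of a path is the end-to-end reflection, so Aut(G) ≅ Z_2.

the cyclic group of order 2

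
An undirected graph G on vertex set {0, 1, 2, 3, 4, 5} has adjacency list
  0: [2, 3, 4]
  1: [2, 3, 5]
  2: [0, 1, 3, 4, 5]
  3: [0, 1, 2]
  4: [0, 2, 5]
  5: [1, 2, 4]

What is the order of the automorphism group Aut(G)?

10

Vertex 2 is the unique vertex of degree 5; the remaining 5 vertices each have degree 3 and induce a cycle, so G is the wheel on 6 vertices with hub 2. Every automorphism fixes the hub and acts on the rim 5-cycle, so Aut(G) ≅ Aut(C_5) = D_5 of order 10.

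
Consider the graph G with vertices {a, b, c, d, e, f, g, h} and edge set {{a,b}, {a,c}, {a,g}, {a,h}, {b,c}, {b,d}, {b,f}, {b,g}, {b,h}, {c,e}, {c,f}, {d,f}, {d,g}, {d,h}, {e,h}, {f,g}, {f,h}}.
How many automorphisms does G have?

The degree sequence is [4, 6, 4, 4, 2, 5, 4, 5]. Checking the degree-preserving permutations of the vertex set shows that none except the identity preserves every edge, so Aut(G) is trivial.

1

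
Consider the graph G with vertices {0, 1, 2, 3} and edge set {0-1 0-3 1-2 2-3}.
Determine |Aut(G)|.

8

G is 2-regular and bipartite on 2^2 = 4 vertices with girth 4; it is the hypercube graph Q_2. The symmetry group of the 2-cube is the hyperoctahedral group B_2 = Z_2 ≀ S_2, of order 2^2·2! = 8.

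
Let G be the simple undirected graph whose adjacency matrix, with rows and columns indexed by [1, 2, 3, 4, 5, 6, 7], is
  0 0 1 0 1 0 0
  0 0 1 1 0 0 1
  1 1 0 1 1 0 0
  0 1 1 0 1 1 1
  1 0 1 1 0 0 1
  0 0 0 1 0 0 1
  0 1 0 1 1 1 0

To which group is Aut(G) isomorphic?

The degree sequence is [2, 3, 4, 5, 4, 2, 4]. Checking the degree-preserving permutations of the vertex set shows that none except the identity preserves every edge, so Aut(G) is trivial.

the trivial group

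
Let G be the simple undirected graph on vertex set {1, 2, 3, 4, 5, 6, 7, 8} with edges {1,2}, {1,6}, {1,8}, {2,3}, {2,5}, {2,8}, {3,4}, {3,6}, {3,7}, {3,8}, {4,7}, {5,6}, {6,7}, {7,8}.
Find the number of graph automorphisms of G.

The degree sequence is [3, 4, 5, 2, 2, 4, 4, 4]. Checking the degree-preserving permutations of the vertex set shows that none except the identity preserves every edge, so Aut(G) is trivial.

1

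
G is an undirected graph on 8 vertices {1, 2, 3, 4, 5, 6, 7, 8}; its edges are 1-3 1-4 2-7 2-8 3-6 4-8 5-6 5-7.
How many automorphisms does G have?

G is 2-regular and connected on 8 vertices, i.e. the cycle C_8. C_8 has 8 rotations and 8 reflections, so Aut(C_8) ≅ D_8 of order 16.

16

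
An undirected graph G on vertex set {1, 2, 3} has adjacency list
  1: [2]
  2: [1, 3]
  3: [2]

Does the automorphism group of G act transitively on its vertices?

No

Vertex 2 is the only vertex of degree 2, so every automorphism fixes it; G is not vertex-transitive.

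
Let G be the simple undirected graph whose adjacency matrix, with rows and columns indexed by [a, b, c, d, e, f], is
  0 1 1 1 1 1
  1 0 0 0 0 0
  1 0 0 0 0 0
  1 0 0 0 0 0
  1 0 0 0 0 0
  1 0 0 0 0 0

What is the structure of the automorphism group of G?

Vertex a has degree 5 and every other vertex has degree 1, so G is the star K_{1,5} with centre a. The 5 leaves are pairwise interchangeable while the centre is fixed, giving Aut(G) = S_5.

S_5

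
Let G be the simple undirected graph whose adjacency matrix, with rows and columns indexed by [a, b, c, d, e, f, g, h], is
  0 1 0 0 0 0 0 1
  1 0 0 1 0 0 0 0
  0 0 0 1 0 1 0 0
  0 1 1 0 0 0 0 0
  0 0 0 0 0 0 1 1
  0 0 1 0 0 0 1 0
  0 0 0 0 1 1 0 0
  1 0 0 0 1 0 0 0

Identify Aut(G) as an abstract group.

G is 2-regular and connected on 8 vertices, i.e. the cycle C_8. The automorphisms of the 8-cycle are exactly the symmetries of a regular 8-gon: the dihedral group D_8, |D_8| = 16.

D_8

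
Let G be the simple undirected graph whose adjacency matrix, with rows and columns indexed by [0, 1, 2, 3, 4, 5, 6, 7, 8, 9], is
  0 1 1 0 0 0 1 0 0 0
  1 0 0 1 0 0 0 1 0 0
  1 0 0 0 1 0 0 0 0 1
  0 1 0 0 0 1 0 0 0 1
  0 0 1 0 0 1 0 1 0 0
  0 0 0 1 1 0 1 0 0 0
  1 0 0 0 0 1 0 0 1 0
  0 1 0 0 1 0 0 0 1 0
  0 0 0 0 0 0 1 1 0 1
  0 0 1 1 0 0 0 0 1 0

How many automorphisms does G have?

G is 3-regular on 10 vertices with no triangles and no 4-cycles (girth 5): this is the Petersen graph. It is a classical fact that the Petersen graph has automorphism group S_5 (order 120), arising from its description as the Kneser graph K(5,2).

120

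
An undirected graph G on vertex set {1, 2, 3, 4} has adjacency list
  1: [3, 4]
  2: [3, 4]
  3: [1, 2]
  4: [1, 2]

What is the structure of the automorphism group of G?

G is 2-regular and connected on 4 vertices, i.e. the cycle C_4. C_4 has 4 rotations and 4 reflections, so Aut(C_4) ≅ D_4 of order 8.

D_4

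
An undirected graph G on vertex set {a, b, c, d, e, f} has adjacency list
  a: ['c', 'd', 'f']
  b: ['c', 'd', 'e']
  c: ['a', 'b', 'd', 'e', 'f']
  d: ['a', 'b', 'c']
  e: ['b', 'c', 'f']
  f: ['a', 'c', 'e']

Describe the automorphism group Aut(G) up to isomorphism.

Vertex c is the unique vertex of degree 5; the remaining 5 vertices each have degree 3 and induce a cycle, so G is the wheel on 6 vertices with hub c. With the hub fixed, the remaining symmetry is that of the rim cycle C_5, giving the dihedral group D_5.

D_5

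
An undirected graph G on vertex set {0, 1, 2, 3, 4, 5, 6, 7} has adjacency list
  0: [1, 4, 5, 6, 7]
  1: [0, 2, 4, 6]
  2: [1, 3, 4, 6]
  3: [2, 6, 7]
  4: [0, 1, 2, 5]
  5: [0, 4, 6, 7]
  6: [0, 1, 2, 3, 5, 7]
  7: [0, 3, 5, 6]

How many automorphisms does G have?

The degree sequence is [5, 4, 4, 3, 4, 4, 6, 4]. Checking the degree-preserving permutations of the vertex set shows that none except the identity preserves every edge, so Aut(G) is trivial.

1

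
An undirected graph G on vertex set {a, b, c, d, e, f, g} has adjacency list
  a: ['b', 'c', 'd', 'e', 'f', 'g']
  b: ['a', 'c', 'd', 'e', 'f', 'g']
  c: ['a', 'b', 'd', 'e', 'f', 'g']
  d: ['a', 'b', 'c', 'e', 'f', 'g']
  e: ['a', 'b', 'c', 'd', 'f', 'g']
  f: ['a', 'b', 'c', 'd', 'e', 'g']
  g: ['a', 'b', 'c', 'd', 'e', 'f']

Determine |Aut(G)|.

All 7 vertices are pairwise adjacent: G = K_7. Every bijection on the vertex set is an automorphism of K_7; hence Aut(K_7) ≅ S_7, order 5040.

5040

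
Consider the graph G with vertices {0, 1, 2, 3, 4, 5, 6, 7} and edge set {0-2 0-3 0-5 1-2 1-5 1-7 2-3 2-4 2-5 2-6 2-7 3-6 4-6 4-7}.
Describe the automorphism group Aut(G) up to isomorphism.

Vertex 2 is the unique vertex of degree 7; the remaining 7 vertices each have degree 3 and induce a cycle, so G is the wheel on 8 vertices with hub 2. With the hub fixed, the remaining symmetry is that of the rim cycle C_7, giving the dihedral group D_7.

the dihedral group of order 14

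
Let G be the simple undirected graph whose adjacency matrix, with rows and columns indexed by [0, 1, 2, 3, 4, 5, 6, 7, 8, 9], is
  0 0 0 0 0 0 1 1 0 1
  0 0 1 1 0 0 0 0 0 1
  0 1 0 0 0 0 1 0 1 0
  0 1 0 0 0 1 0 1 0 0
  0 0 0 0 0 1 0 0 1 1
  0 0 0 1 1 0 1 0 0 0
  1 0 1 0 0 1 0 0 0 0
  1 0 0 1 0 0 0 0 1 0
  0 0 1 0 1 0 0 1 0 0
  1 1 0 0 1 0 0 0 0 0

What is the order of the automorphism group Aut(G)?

G is 3-regular on 10 vertices with no triangles and no 4-cycles (girth 5): this is the Petersen graph. Viewing the Petersen graph as the Kneser graph K(5,2) — vertices are 2-subsets of {1,…,5}, edges join disjoint pairs — its automorphisms are exactly the permutations of the 5-element set, so Aut ≅ S_5 of order 120.

120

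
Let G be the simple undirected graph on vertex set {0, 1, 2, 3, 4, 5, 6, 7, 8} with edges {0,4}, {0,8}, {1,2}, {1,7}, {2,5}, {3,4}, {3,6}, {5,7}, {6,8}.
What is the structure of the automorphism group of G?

D_5 × D_4

G has two connected components, {0, 3, 4, 6, 8} and {1, 2, 5, 7}; each is 2-regular, so G = C_5 ⊔ C_4. The components are non-isomorphic (different sizes), so Aut(G) = Aut(C_5) × Aut(C_4) = D_5 × D_4 of order 10·8 = 80.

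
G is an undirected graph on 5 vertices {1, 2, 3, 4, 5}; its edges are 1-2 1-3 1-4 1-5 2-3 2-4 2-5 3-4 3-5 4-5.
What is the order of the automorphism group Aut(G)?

120

Every vertex has degree 4, so G is the complete graph K_5. Every bijection on the vertex set is an automorphism of K_5; hence Aut(K_5) ≅ S_5, order 120.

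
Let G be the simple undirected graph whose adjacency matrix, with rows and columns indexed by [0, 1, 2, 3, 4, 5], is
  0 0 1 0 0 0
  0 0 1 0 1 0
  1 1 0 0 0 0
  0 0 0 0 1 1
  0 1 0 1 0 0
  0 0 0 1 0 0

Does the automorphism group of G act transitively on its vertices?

Automorphisms preserve degree, but G has vertices of degree 1 and vertices of degree 2; no automorphism maps one to the other, so G is not vertex-transitive.

No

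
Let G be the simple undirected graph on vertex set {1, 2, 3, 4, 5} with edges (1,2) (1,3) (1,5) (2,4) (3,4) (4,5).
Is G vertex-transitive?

Automorphisms preserve degree, but G has vertices of degree 2 and vertices of degree 3; no automorphism maps one to the other, so G is not vertex-transitive.

No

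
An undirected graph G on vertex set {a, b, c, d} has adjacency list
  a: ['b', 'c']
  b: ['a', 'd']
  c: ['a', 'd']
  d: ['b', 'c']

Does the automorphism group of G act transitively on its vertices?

G is 2-regular and connected on 4 vertices, i.e. the cycle C_4. C_4 has 4 rotations and 4 reflections, so Aut(C_4) ≅ D_4 of order 8. Under this action every vertex can be carried to every other, so G is vertex-transitive.

Yes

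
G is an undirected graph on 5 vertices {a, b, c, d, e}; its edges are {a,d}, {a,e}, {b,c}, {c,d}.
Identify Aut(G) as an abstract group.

C_2

The degree sequence is [2, 1, 2, 2, 1]; the two degree-1 vertices b and e are the ends of a path, so G = P_5. The only nontrivial automorphism of a path is the end-to-end reflection, so Aut(G) ≅ Z_2.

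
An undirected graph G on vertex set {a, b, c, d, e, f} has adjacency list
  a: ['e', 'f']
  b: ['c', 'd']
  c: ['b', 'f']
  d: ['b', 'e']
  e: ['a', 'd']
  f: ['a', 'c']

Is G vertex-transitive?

Yes

G is 2-regular and connected on 6 vertices, i.e. the cycle C_6. The automorphisms of the 6-cycle are exactly the symmetries of a regular 6-gon: the dihedral group D_6, |D_6| = 12. Under this action every vertex can be carried to every other, so G is vertex-transitive.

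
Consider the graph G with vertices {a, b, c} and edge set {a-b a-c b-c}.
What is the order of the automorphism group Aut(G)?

All 3 vertices are pairwise adjacent: G = K_3. Every bijection on the vertex set is an automorphism of K_3; hence Aut(K_3) ≅ S_3, order 6.

6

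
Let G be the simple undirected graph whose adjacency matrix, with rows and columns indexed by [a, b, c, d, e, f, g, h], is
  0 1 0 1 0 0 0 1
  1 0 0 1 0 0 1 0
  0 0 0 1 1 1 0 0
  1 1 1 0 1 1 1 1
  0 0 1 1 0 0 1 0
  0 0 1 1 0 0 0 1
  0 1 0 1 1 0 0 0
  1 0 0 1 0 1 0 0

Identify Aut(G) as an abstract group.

the dihedral group of order 14

Vertex d is the unique vertex of degree 7; the remaining 7 vertices each have degree 3 and induce a cycle, so G is the wheel on 8 vertices with hub d. Every automorphism fixes the hub and acts on the rim 7-cycle, so Aut(G) ≅ Aut(C_7) = D_7 of order 14.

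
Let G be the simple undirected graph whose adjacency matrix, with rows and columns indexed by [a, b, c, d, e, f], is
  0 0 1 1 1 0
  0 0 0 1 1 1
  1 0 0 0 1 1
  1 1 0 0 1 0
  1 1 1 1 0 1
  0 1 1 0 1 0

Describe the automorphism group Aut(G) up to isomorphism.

D_5

Vertex e is the unique vertex of degree 5; the remaining 5 vertices each have degree 3 and induce a cycle, so G is the wheel on 6 vertices with hub e. Every automorphism fixes the hub and acts on the rim 5-cycle, so Aut(G) ≅ Aut(C_5) = D_5 of order 10.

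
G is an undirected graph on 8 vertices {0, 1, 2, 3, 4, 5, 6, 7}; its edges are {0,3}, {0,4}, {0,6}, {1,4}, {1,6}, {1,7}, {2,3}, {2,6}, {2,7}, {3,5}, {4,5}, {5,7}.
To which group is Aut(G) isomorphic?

G is 3-regular and bipartite on 2^3 = 8 vertices with girth 4; it is the hypercube graph Q_3. The symmetry group of the 3-cube is the hyperoctahedral group B_3 = Z_2 ≀ S_3, of order 2^3·3! = 48.

the hyperoctahedral group B_3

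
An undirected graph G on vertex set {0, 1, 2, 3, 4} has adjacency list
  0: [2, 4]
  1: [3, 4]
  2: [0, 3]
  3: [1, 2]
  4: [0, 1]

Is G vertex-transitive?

Yes

Every vertex has degree 2 and the graph is connected, so G is the 5-cycle C_5. C_5 has 5 rotations and 5 reflections, so Aut(C_5) ≅ D_5 of order 10. Under this action every vertex can be carried to every other, so G is vertex-transitive.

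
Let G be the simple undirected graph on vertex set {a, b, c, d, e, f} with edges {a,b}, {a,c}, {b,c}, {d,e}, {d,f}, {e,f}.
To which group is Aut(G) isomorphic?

D_3 ≀ Z_2

G has two connected components, {d, e, f} and {a, b, c}; each is 2-regular, so G = C_3 ⊔ C_3. With two isomorphic components, Aut(G) = Aut(C_3) ≀ S_2 = (D_3 × D_3) ⋊ Z_2: permute each cycle by D_3, then optionally swap the two cycles. Order 2·(2·3)² = 72.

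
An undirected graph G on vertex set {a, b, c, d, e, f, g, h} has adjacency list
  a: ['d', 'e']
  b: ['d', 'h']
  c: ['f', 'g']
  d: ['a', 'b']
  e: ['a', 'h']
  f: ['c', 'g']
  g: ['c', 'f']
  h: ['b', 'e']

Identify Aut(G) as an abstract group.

G has two connected components, {a, b, d, e, h} and {c, f, g}; each is 2-regular, so G = C_5 ⊔ C_3. No automorphism exchanges components of different sizes, hence Aut(G) is the direct product D_3 × D_5, order 60.

D_3 × D_5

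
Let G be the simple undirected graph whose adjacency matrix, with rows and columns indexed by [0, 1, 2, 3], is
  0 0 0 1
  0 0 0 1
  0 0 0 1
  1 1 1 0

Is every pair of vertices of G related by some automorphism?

Vertex 3 is the only vertex of degree 3, so every automorphism fixes it; G is not vertex-transitive.

No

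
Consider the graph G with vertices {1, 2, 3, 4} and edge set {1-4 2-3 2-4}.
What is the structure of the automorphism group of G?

The degree sequence is [1, 2, 1, 2]; the two degree-1 vertices 1 and 3 are the ends of a path, so G = P_4. A path has exactly one nontrivial symmetry — reversal — giving Aut(G) of order 2.

Z_2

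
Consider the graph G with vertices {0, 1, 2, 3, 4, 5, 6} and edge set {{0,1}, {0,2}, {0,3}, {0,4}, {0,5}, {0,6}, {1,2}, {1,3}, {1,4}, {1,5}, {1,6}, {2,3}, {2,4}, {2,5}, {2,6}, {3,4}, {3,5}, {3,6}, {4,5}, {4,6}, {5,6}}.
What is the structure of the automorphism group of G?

Every vertex has degree 6, so G is the complete graph K_7. Any permutation of the 7 vertices preserves K_7, so Aut(K_7) = S_7 of order 7! = 5040.

S_7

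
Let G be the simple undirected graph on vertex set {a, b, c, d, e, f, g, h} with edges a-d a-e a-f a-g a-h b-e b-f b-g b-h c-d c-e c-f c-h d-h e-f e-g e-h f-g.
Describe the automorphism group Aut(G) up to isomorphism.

The degree sequence is [5, 4, 4, 3, 6, 5, 4, 5]. Checking the degree-preserving permutations of the vertex set shows that none except the identity preserves every edge, so Aut(G) is trivial.

the trivial group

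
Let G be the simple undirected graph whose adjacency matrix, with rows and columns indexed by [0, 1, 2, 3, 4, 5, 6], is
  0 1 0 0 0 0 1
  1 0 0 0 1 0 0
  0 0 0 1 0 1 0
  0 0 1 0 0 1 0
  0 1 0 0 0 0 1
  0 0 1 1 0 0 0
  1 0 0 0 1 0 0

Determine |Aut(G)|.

G has two connected components, {0, 1, 4, 6} and {2, 3, 5}; each is 2-regular, so G = C_4 ⊔ C_3. No automorphism exchanges components of different sizes, hence Aut(G) is the direct product D_3 × D_4, order 48.

48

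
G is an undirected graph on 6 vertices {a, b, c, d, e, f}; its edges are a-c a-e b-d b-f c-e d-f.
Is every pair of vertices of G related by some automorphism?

Yes

G has two connected components, {b, d, f} and {a, c, e}; each is 2-regular, so G = C_3 ⊔ C_3. With two isomorphic components, Aut(G) = Aut(C_3) ≀ S_2 = (D_3 × D_3) ⋊ Z_2: permute each cycle by D_3, then optionally swap the two cycles. Order 2·(2·3)² = 72. This group acts transitively on the 6 vertices.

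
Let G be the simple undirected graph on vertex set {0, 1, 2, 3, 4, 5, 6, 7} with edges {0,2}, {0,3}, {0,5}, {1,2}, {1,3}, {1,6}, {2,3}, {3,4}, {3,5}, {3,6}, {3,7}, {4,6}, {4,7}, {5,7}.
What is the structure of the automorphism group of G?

Vertex 3 is the unique vertex of degree 7; the remaining 7 vertices each have degree 3 and induce a cycle, so G is the wheel on 8 vertices with hub 3. Every automorphism fixes the hub and acts on the rim 7-cycle, so Aut(G) ≅ Aut(C_7) = D_7 of order 14.

the dihedral group of order 14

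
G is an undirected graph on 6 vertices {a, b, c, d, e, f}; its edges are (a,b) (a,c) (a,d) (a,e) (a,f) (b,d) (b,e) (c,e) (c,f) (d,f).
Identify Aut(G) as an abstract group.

D_5

Vertex a is the unique vertex of degree 5; the remaining 5 vertices each have degree 3 and induce a cycle, so G is the wheel on 6 vertices with hub a. Every automorphism fixes the hub and acts on the rim 5-cycle, so Aut(G) ≅ Aut(C_5) = D_5 of order 10.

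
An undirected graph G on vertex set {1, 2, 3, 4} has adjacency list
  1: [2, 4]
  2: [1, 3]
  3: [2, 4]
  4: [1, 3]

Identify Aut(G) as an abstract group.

G is 2-regular and bipartite on 2^2 = 4 vertices with girth 4; it is the hypercube graph Q_2. Aut(Q_2) consists of the signed permutations of the 2 coordinate axes: 2! permutations times 2^2 sign flips, so |Aut| = 2^2·2! = 8.

Z_2^2 ⋊ S_2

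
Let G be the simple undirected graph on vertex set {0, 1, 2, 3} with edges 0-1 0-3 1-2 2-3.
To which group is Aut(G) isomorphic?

G is 2-regular and bipartite on 2^2 = 4 vertices with girth 4; it is the hypercube graph Q_2. Aut(Q_2) consists of the signed permutations of the 2 coordinate axes: 2! permutations times 2^2 sign flips, so |Aut| = 2^2·2! = 8.

the dihedral group of order 8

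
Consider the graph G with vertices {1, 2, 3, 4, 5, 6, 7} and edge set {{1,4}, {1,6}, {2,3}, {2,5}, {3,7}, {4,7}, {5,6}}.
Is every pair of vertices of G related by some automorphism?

Every vertex has degree 2 and the graph is connected, so G is the 7-cycle C_7. The automorphisms of the 7-cycle are exactly the symmetries of a regular 7-gon: the dihedral group D_7, |D_7| = 14. Under this action every vertex can be carried to every other, so G is vertex-transitive.

Yes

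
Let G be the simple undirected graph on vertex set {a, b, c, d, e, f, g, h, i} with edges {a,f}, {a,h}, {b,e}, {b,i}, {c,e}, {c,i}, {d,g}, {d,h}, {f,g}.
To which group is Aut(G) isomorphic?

D_5 × D_4

G has two connected components, {a, d, f, g, h} and {b, c, e, i}; each is 2-regular, so G = C_5 ⊔ C_4. No automorphism exchanges components of different sizes, hence Aut(G) is the direct product D_5 × D_4, order 80.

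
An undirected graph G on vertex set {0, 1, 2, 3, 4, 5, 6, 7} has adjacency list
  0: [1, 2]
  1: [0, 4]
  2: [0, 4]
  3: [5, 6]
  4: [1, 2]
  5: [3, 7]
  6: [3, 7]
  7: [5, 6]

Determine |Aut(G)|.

128

G has two connected components, {0, 1, 2, 4} and {3, 5, 6, 7}; each is 2-regular, so G = C_4 ⊔ C_4. Aut of a disjoint union of two copies of C_4 is the wreath product D_4 ≀ Z_2, of order 2·8² = 128.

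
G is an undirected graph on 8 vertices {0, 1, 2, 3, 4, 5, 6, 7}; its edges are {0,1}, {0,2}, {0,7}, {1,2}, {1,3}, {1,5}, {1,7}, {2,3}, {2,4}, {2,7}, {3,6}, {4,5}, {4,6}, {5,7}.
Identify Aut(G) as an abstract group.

The degree sequence is [3, 5, 5, 3, 3, 3, 2, 4]. Checking the degree-preserving permutations of the vertex set shows that none except the identity preserves every edge, so Aut(G) is trivial.

the trivial group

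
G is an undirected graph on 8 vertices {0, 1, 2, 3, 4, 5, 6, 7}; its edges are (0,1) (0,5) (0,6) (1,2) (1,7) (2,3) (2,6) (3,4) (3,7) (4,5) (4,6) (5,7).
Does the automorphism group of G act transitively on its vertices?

Yes

G is 3-regular and bipartite on 2^3 = 8 vertices with girth 4; it is the hypercube graph Q_3. Aut(Q_3) consists of the signed permutations of the 3 coordinate axes: 3! permutations times 2^3 sign flips, so |Aut| = 2^3·3! = 48. Under this action every vertex can be carried to every other, so G is vertex-transitive.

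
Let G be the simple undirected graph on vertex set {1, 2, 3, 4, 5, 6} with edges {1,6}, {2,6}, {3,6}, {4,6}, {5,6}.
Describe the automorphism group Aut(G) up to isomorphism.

the symmetric group on 5 letters

Vertex 6 has degree 5 and every other vertex has degree 1, so G is the star K_{1,5} with centre 6. The 5 leaves are pairwise interchangeable while the centre is fixed, giving Aut(G) = S_5.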